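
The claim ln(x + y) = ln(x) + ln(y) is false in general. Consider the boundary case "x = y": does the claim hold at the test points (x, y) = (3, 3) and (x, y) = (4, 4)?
At (3, 3): LHS = ln(6) ≈ 1.792 ≠ RHS = 2·ln(3) ≈ 2.197
At (4, 4): LHS = ln(8) ≈ 2.079 ≠ RHS = 2·ln(4) ≈ 2.773

Answer: No, fails at both test points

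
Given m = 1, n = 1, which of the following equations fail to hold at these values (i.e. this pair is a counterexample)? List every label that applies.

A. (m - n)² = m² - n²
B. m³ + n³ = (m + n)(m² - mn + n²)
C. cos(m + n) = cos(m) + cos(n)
C

Evaluating each claim at the given values:
A. LHS = 0, RHS = 0 → holds here (LHS = RHS)
B. LHS = 2, RHS = 2 → holds here (LHS = RHS)
C. LHS = cos(2) ≈ -0.4161, RHS = 2·cos(1) ≈ 1.081 → fails here (LHS ≠ RHS)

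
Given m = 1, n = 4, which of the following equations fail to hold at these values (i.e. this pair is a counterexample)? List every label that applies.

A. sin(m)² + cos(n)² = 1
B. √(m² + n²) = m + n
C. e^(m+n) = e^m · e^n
A, B

Evaluating each claim at the given values:
A. LHS = cos(4)² + sin(1)² ≈ 1.135, RHS = 1 → fails here (LHS ≠ RHS)
B. LHS = √(17) ≈ 4.123, RHS = 5 → fails here (LHS ≠ RHS)
C. LHS = e^5 ≈ 148.4, RHS = e^5 ≈ 148.4 → holds here (LHS = RHS)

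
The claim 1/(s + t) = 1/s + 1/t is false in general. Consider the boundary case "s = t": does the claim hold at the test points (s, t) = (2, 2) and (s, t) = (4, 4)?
At (2, 2): LHS = 1/4 ≠ RHS = 1
At (4, 4): LHS = 1/8 ≠ RHS = 1/2

Answer: No, fails at both test points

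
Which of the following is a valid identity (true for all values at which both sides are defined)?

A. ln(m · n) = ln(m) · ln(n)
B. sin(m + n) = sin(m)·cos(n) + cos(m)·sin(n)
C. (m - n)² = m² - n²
B

A: fails at (4, 6) — LHS = ln(24) ≈ 3.178, RHS = ln(4)·ln(6) ≈ 2.484.
B: holds — e.g. at (1, 3), both sides equal sin(4) ≈ -0.7568.
C: fails at (2, 4) — LHS = 4, RHS = -12.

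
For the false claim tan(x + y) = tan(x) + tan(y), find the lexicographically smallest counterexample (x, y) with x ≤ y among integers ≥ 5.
Substituting (5, 5) into the claim:
LHS = tan(5 + 5) = tan(10) ≈ 0.6484
RHS = tan(5) + tan(5) = 2·tan(5) ≈ -6.761

Since LHS ≠ RHS, this pair disproves the claim, and no lexicographically smaller pair (x ≤ y, integers ≥ 5) does.

For instance (10, 10) is also a counterexample (LHS = tan(20) ≈ 2.237, RHS = 2·tan(10) ≈ 1.297), but it's lexicographically larger.

Answer: (x, y) = (5, 5)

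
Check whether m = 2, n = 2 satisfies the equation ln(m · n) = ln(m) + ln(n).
Substituting m = 2, n = 2:

LHS = ln(2 · 2) = ln(4) ≈ 1.386
RHS = ln(2) + ln(2) = 2·ln(2) ≈ 1.386

LHS = RHS, so the equation holds at this point.

Answer: Holds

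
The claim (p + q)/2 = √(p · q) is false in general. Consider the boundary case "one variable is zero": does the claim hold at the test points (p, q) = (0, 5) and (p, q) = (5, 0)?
No, fails at both test points

At (0, 5): LHS = 5/2 ≠ RHS = 0
At (5, 0): LHS = 5/2 ≠ RHS = 0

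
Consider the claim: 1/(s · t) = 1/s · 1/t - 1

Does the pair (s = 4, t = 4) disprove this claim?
Substituting s = 4, t = 4:
LHS = 1/(4 · 4) = 1/16
RHS = 1/4 · 1/4 - 1 = -15/16

Since LHS ≠ RHS, this pair disproves the claim.

Answer: Yes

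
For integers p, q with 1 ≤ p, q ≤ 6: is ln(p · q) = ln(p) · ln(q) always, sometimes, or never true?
It holds at (p, q) = (1, 1) (both sides equal 0), but fails at (p, q) = (3, 5) (LHS = ln(15) ≈ 2.708, RHS = ln(3)·ln(5) ≈ 1.768).

Answer: Sometimes true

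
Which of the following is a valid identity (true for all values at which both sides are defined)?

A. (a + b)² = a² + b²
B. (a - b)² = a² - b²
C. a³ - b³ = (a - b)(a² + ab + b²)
C

A: fails at (3, 7) — LHS = 100, RHS = 58.
B: fails at (1, 4) — LHS = 9, RHS = -15.
C: holds — e.g. at (3, 4), both sides equal -37.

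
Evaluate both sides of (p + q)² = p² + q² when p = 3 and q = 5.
LHS = (3 + 5)² = 64
RHS = 3² + 5² = 34

LHS ≠ RHS, so the equation does not hold here.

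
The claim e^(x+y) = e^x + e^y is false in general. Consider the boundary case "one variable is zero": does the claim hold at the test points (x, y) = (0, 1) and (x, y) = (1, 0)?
No, fails at both test points

At (0, 1): LHS = e ≈ 2.718 ≠ RHS = 1 + e ≈ 3.718
At (1, 0): LHS = e ≈ 2.718 ≠ RHS = 1 + e ≈ 3.718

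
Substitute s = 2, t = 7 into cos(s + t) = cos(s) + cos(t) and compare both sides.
LHS = cos(2 + 7) = cos(9) ≈ -0.9111
RHS = cos(2) + cos(7) ≈ 0.3378

LHS ≠ RHS (they differ by about 1.249), so the equation does not hold here.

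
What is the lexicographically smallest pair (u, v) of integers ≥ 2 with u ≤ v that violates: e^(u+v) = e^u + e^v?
Substituting (2, 2) into the claim:
LHS = e^(2+2) = e^4 ≈ 54.6
RHS = e^2 + e^2 = 2·e^2 ≈ 14.78

Since LHS ≠ RHS, this pair disproves the claim, and no lexicographically smaller pair (u ≤ v, integers ≥ 2) does.

For instance (5, 5) is also a counterexample (LHS = e^10 ≈ 22026.5, RHS = 2·e^5 ≈ 296.8), but it's lexicographically larger.

Answer: (u, v) = (2, 2)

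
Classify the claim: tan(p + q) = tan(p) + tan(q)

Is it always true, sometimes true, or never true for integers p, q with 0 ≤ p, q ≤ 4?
It holds at (p, q) = (2, 0) (both sides equal tan(2) ≈ -2.185), but fails at (p, q) = (2, 1) (LHS = tan(3) ≈ -0.1425, RHS = tan(2) + tan(1) ≈ -0.6276).

Answer: Sometimes true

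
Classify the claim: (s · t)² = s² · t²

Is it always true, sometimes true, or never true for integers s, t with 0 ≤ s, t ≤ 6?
Always true

The identity holds for every pair in the range. For instance at (s, t) = (0, 5): both sides equal 0.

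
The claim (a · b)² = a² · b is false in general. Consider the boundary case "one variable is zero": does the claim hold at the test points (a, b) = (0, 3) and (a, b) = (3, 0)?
At (0, 3): LHS = 0, RHS = 0 → equal
At (3, 0): LHS = 0, RHS = 0 → equal

So the claim does hold at both of these boundary points, even though it is not an identity.

Answer: Yes, holds at both test points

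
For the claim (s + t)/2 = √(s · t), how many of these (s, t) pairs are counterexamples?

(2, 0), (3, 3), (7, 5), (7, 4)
Testing each pair:
(2, 0): LHS = 1, RHS = 0 → counterexample
(3, 3): LHS = 3, RHS = 3 → satisfies claim
(7, 5): LHS = 6, RHS = √(35) ≈ 5.916 → counterexample
(7, 4): LHS = 11/2, RHS = 2·√(7) ≈ 5.292 → counterexample

That makes 3 counterexamples.

Answer: 3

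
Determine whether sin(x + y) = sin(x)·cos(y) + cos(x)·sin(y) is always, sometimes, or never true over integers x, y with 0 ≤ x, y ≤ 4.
Always true

The identity holds for every pair in the range. For instance at (x, y) = (3, 0): both sides equal sin(3) ≈ 0.1411.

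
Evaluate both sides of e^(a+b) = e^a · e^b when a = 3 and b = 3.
LHS = e^(3+3) = e^6 ≈ 403.4
RHS = e^3 · e^3 = e^6 ≈ 403.4

LHS = RHS: the two sides agree.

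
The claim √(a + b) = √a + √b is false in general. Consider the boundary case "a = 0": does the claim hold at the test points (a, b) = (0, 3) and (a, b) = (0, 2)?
Yes, holds at both test points

At (0, 3): LHS = √(3) ≈ 1.732, RHS = √(3) ≈ 1.732 → equal
At (0, 2): LHS = √(2) ≈ 1.414, RHS = √(2) ≈ 1.414 → equal

So the claim does hold at both of these boundary points, even though it is not an identity.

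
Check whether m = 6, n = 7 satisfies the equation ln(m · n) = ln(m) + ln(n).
Substituting m = 6, n = 7:

LHS = ln(6 · 7) = ln(42) ≈ 3.738
RHS = ln(6) + ln(7) ≈ 3.738

LHS = RHS, so the equation holds at this point.

Answer: Holds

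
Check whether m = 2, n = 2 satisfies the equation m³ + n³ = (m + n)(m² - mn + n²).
Holds

Substituting m = 2, n = 2:

LHS = 2³ + 2³ = 16
RHS = (2 + 2)(2² - 2·2 + 2²) = 16

LHS = RHS, so the equation holds at this point.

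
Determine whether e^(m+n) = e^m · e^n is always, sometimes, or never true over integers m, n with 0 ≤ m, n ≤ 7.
The identity holds for every pair in the range. For instance at (m, n) = (7, 5): both sides equal e^12 ≈ 162754.8.

Answer: Always true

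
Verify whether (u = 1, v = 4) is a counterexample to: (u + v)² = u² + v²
Substituting u = 1, v = 4:
LHS = (1 + 4)² = 25
RHS = 1² + 4² = 17

Since LHS ≠ RHS, this pair disproves the claim.

Answer: Yes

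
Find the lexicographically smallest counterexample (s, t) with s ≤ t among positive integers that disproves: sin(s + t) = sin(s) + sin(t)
(s, t) = (1, 1)

Substituting (1, 1) into the claim:
LHS = sin(1 + 1) = sin(2) ≈ 0.9093
RHS = sin(1) + sin(1) = 2·sin(1) ≈ 1.683

Since LHS ≠ RHS, this pair disproves the claim, and no lexicographically smaller pair (s ≤ t, positive integers) does.

For instance (3, 5) is also a counterexample (LHS = sin(8) ≈ 0.9894, RHS = sin(5) + sin(3) ≈ -0.8178), but it's lexicographically larger.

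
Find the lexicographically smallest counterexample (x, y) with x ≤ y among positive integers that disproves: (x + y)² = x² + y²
Substituting (1, 1) into the claim:
LHS = (1 + 1)² = 4
RHS = 1² + 1² = 2

Since LHS ≠ RHS, this pair disproves the claim, and no lexicographically smaller pair (x ≤ y, positive integers) does.

For instance (2, 2) is also a counterexample (LHS = 16, RHS = 8), but it's lexicographically larger.

Answer: (x, y) = (1, 1)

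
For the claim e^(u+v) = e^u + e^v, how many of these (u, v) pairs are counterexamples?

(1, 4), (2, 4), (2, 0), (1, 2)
Testing each pair:
(1, 4): LHS = e^5 ≈ 148.4, RHS = e + e^4 ≈ 57.32 → counterexample
(2, 4): LHS = e^6 ≈ 403.4, RHS = e^2 + e^4 ≈ 61.99 → counterexample
(2, 0): LHS = e^2 ≈ 7.389, RHS = 1 + e^2 ≈ 8.389 → counterexample
(1, 2): LHS = e^3 ≈ 20.09, RHS = e + e^2 ≈ 10.11 → counterexample

That makes 4 counterexamples.

Answer: 4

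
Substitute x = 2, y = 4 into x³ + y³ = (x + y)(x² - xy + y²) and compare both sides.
LHS = 2³ + 4³ = 72
RHS = (2 + 4)(2² - 2·4 + 4²) = 72

LHS = RHS: the two sides agree.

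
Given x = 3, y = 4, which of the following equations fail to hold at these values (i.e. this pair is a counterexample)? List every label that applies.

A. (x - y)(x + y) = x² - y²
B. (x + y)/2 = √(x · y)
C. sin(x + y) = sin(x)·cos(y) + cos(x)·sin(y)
B

Evaluating each claim at the given values:
A. LHS = -7, RHS = -7 → holds here (LHS = RHS)
B. LHS = 7/2, RHS = 2·√(3) ≈ 3.464 → fails here (LHS ≠ RHS)
C. LHS = sin(7) ≈ 0.657, RHS = sin(3)·cos(4) + sin(4)·cos(3) ≈ 0.657 → holds here (LHS = RHS)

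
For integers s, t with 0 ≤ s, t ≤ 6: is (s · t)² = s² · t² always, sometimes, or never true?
Always true

The identity holds for every pair in the range. For instance at (s, t) = (1, 5): both sides equal 25.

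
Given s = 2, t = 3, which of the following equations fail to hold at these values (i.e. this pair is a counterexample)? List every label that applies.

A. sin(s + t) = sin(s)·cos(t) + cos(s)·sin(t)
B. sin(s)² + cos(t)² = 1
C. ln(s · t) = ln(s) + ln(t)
B

Evaluating each claim at the given values:
A. LHS = sin(5) ≈ -0.9589, RHS = sin(2)·cos(3) + sin(3)·cos(2) ≈ -0.9589 → holds here (LHS = RHS)
B. LHS = sin(2)² + cos(3)² ≈ 1.807, RHS = 1 → fails here (LHS ≠ RHS)
C. LHS = ln(6) ≈ 1.792, RHS = ln(2) + ln(3) ≈ 1.792 → holds here (LHS = RHS)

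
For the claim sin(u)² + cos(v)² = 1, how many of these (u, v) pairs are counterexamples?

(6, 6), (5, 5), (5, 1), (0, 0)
Testing each pair:
(6, 6): LHS = sin(6)² + cos(6)² = 1, RHS = 1 → satisfies claim
(5, 5): LHS = cos(5)² + sin(5)² = 1, RHS = 1 → satisfies claim
(5, 1): LHS = cos(1)² + sin(5)² ≈ 1.211, RHS = 1 → counterexample
(0, 0): LHS = 1, RHS = 1 → satisfies claim

That makes 1 counterexample.

Answer: 1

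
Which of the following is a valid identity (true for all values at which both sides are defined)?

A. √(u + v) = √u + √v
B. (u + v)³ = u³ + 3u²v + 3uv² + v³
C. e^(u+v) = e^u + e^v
B

A: fails at (4, 5) — LHS = 3, RHS = 2 + √(5) ≈ 4.236.
B: holds — e.g. at (2, 5), both sides equal 343.
C: fails at (3, 5) — LHS = e^8 ≈ 2981, RHS = e^3 + e^5 ≈ 168.5.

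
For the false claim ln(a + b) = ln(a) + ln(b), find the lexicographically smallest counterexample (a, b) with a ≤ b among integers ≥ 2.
(a, b) = (2, 3)

At (2, 2): both sides equal ln(4) ≈ 1.386, so it holds there.

Substituting (2, 3) into the claim:
LHS = ln(2 + 3) = ln(5) ≈ 1.609
RHS = ln(2) + ln(3) ≈ 1.792

Since LHS ≠ RHS, this pair disproves the claim, and no lexicographically smaller pair (a ≤ b, integers ≥ 2) does.

For instance (5, 6) is also a counterexample (LHS = ln(11) ≈ 2.398, RHS = ln(5) + ln(6) ≈ 3.401), but it's lexicographically larger.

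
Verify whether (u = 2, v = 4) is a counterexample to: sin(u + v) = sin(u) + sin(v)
Yes

Substituting u = 2, v = 4:
LHS = sin(2 + 4) = sin(6) ≈ -0.2794
RHS = sin(2) + sin(4) ≈ 0.1525

Since LHS ≠ RHS, this pair disproves the claim.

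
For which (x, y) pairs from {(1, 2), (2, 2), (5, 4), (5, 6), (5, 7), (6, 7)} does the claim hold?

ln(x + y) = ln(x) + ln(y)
Testing each pair:
(1, 2): LHS = ln(3) ≈ 1.099, RHS = ln(2) ≈ 0.6931 → fails
(2, 2): LHS = ln(4) ≈ 1.386, RHS = 2·ln(2) ≈ 1.386 → holds
(5, 4): LHS = ln(9) ≈ 2.197, RHS = ln(4) + ln(5) ≈ 2.996 → fails
(5, 6): LHS = ln(11) ≈ 2.398, RHS = ln(5) + ln(6) ≈ 3.401 → fails
(5, 7): LHS = ln(12) ≈ 2.485, RHS = ln(5) + ln(7) ≈ 3.555 → fails
(6, 7): LHS = ln(13) ≈ 2.565, RHS = ln(6) + ln(7) ≈ 3.738 → fails

1 of 6 pairs satisfies the claim.

Answer: (2, 2)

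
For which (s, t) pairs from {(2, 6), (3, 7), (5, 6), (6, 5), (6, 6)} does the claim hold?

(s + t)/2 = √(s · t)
Testing each pair:
(2, 6): LHS = 4, RHS = 2·√(3) ≈ 3.464 → fails
(3, 7): LHS = 5, RHS = √(21) ≈ 4.583 → fails
(5, 6): LHS = 11/2, RHS = √(30) ≈ 5.477 → fails
(6, 5): LHS = 11/2, RHS = √(30) ≈ 5.477 → fails
(6, 6): LHS = 6, RHS = 6 → holds

1 of 5 pairs satisfies the claim.

Answer: (6, 6)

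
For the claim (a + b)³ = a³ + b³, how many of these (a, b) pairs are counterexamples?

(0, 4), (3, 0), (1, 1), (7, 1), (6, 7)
3

Testing each pair:
(0, 4): LHS = 64, RHS = 64 → satisfies claim
(3, 0): LHS = 27, RHS = 27 → satisfies claim
(1, 1): LHS = 8, RHS = 2 → counterexample
(7, 1): LHS = 512, RHS = 344 → counterexample
(6, 7): LHS = 2197, RHS = 559 → counterexample

That makes 3 counterexamples.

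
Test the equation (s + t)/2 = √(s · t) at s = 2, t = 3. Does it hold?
Substituting s = 2, t = 3:

LHS = (2 + 3)/2 = 5/2
RHS = √(2 · 3) = √(6) ≈ 2.449

LHS ≠ RHS, so the equation does not hold at this point.

Answer: Fails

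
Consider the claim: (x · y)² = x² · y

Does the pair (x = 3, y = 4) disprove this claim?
Yes

Substituting x = 3, y = 4:
LHS = (3 · 4)² = 144
RHS = 3² · 4 = 36

Since LHS ≠ RHS, this pair disproves the claim.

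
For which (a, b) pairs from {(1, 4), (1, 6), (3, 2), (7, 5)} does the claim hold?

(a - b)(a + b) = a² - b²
All pairs

Testing each pair:
(1, 4): LHS = -15, RHS = -15 → holds
(1, 6): LHS = -35, RHS = -35 → holds
(3, 2): LHS = 5, RHS = 5 → holds
(7, 5): LHS = 24, RHS = 24 → holds

Every pair satisfies the claim.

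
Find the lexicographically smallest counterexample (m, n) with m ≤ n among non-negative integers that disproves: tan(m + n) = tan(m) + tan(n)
(m, n) = (1, 1)

Substituting (1, 1) into the claim:
LHS = tan(1 + 1) = tan(2) ≈ -2.185
RHS = tan(1) + tan(1) = 2·tan(1) ≈ 3.115

Since LHS ≠ RHS, this pair disproves the claim, and no lexicographically smaller pair (m ≤ n, non-negative integers) does.

For instance (6, 6) is also a counterexample (LHS = tan(12) ≈ -0.6359, RHS = 2·tan(6) ≈ -0.582), but it's lexicographically larger.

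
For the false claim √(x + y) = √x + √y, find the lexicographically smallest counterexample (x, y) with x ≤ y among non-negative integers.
(x, y) = (1, 1)

At (0, 4): both sides equal 2, so it holds there.

Substituting (1, 1) into the claim:
LHS = √(1 + 1) = √(2) ≈ 1.414
RHS = √1 + √1 = 2

Since LHS ≠ RHS, this pair disproves the claim, and no lexicographically smaller pair (x ≤ y, non-negative integers) does.

For instance (2, 3) is also a counterexample (LHS = √(5) ≈ 2.236, RHS = √(2) + √(3) ≈ 3.146), but it's lexicographically larger.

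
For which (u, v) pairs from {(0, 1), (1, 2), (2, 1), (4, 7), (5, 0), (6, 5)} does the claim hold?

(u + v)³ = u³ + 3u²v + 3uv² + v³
Testing each pair:
(0, 1): LHS = 1, RHS = 1 → holds
(1, 2): LHS = 27, RHS = 27 → holds
(2, 1): LHS = 27, RHS = 27 → holds
(4, 7): LHS = 1331, RHS = 1331 → holds
(5, 0): LHS = 125, RHS = 125 → holds
(6, 5): LHS = 1331, RHS = 1331 → holds

Every pair satisfies the claim.

Answer: All pairs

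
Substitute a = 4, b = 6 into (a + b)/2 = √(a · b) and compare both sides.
LHS = (4 + 6)/2 = 5
RHS = √(4 · 6) = 2·√(6) ≈ 4.899

LHS ≠ RHS (they differ by about 0.101), so the equation does not hold here.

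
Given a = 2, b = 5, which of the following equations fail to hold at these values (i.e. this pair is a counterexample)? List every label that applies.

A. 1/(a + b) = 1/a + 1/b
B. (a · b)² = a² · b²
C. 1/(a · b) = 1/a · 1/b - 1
A, C

Evaluating each claim at the given values:
A. LHS = 1/7, RHS = 7/10 → fails here (LHS ≠ RHS)
B. LHS = 100, RHS = 100 → holds here (LHS = RHS)
C. LHS = 1/10, RHS = -9/10 → fails here (LHS ≠ RHS)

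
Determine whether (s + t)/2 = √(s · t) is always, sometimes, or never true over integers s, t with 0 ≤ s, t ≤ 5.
Sometimes true

It holds at (s, t) = (3, 3) (both sides equal 3), but fails at (s, t) = (0, 4) (LHS = 2, RHS = 0).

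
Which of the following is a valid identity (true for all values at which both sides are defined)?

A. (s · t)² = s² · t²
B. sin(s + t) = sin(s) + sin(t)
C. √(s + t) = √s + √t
A: holds — e.g. at (0, 1), both sides equal 0.
B: fails at (1, 2) — LHS = sin(3) ≈ 0.1411, RHS = sin(1) + sin(2) ≈ 1.751.
C: fails at (2, 7) — LHS = 3, RHS = √(2) + √(7) ≈ 4.06.

Answer: A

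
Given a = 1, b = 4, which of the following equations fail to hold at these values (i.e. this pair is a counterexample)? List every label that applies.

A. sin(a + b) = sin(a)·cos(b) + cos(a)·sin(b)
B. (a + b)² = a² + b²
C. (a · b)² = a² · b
B, C

Evaluating each claim at the given values:
A. LHS = sin(5) ≈ -0.9589, RHS = sin(1)·cos(4) + sin(4)·cos(1) ≈ -0.9589 → holds here (LHS = RHS)
B. LHS = 25, RHS = 17 → fails here (LHS ≠ RHS)
C. LHS = 16, RHS = 4 → fails here (LHS ≠ RHS)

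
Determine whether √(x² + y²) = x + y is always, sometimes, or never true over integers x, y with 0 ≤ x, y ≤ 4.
It holds at (x, y) = (0, 3) (both sides equal 3), but fails at (x, y) = (3, 3) (LHS = 3·√(2) ≈ 4.243, RHS = 6).

Answer: Sometimes true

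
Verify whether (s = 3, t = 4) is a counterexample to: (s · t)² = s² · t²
Substituting s = 3, t = 4:
LHS = (3 · 4)² = 144
RHS = 3² · 4² = 144

The sides agree, so this pair does not disprove the claim.

Answer: No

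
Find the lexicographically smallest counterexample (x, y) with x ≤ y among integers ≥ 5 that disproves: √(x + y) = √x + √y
Substituting (5, 5) into the claim:
LHS = √(5 + 5) = √(10) ≈ 3.162
RHS = √5 + √5 = 2·√(5) ≈ 4.472

Since LHS ≠ RHS, this pair disproves the claim, and no lexicographically smaller pair (x ≤ y, integers ≥ 5) does.

For instance (9, 9) is also a counterexample (LHS = 3·√(2) ≈ 4.243, RHS = 6), but it's lexicographically larger.

Answer: (x, y) = (5, 5)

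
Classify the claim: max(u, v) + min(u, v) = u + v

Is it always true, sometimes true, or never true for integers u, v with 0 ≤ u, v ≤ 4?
Always true

The identity holds for every pair in the range. For instance at (u, v) = (3, 1): both sides equal 4.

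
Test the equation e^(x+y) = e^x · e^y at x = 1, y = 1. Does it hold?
Substituting x = 1, y = 1:

LHS = e^(1+1) = e^2 ≈ 7.389
RHS = e^1 · e^1 = e^2 ≈ 7.389

LHS = RHS, so the equation holds at this point.

Answer: Holds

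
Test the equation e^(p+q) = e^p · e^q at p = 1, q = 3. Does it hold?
Substituting p = 1, q = 3:

LHS = e^(1+3) = e^4 ≈ 54.6
RHS = e^1 · e^3 = e^4 ≈ 54.6

LHS = RHS, so the equation holds at this point.

Answer: Holds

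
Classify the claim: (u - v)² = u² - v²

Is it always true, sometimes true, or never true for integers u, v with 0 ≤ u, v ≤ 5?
It holds at (u, v) = (4, 4) (both sides equal 0), but fails at (u, v) = (5, 4) (LHS = 1, RHS = 9).

Answer: Sometimes true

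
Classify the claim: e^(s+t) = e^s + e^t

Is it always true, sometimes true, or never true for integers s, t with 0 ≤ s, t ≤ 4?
The claim fails for every pair in the range. For instance at (s, t) = (1, 0): LHS = e ≈ 2.718, RHS = 1 + e ≈ 3.718.

Answer: Never true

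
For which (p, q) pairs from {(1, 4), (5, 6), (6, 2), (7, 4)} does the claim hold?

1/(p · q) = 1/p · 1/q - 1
Testing each pair:
(1, 4): LHS = 1/4, RHS = -3/4 → fails
(5, 6): LHS = 1/30, RHS = -29/30 → fails
(6, 2): LHS = 1/12, RHS = -11/12 → fails
(7, 4): LHS = 1/28, RHS = -27/28 → fails

No pair satisfies the claim.

Answer: None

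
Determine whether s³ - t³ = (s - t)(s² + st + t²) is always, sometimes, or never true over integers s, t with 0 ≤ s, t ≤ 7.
The identity holds for every pair in the range. For instance at (s, t) = (7, 5): both sides equal 218.

Answer: Always true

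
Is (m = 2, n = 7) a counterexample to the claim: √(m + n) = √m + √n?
Substituting m = 2, n = 7:
LHS = √(2 + 7) = 3
RHS = √2 + √7 = √(2) + √(7) ≈ 4.06

Since LHS ≠ RHS, this pair disproves the claim.

Answer: Yes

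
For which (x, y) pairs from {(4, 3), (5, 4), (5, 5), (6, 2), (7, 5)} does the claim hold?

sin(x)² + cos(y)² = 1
Testing each pair:
(4, 3): LHS = sin(4)² + cos(3)² ≈ 1.553, RHS = 1 → fails
(5, 4): LHS = cos(4)² + sin(5)² ≈ 1.347, RHS = 1 → fails
(5, 5): LHS = cos(5)² + sin(5)² = 1, RHS = 1 → holds
(6, 2): LHS = sin(6)² + cos(2)² ≈ 0.2513, RHS = 1 → fails
(7, 5): LHS = cos(5)² + sin(7)² ≈ 0.5121, RHS = 1 → fails

1 of 5 pairs satisfies the claim.

Answer: (5, 5)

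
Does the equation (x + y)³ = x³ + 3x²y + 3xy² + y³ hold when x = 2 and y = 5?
Substituting x = 2, y = 5:

LHS = (2 + 5)³ = 343
RHS = 2³ + 3·2²·5 + 3·2·5² + 5³ = 343

LHS = RHS, so the equation holds at this point.

Answer: Holds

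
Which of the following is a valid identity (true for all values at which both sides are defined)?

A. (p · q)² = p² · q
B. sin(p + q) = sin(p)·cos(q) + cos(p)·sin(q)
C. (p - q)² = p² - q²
B

A: fails at (2, 7) — LHS = 196, RHS = 28.
B: holds — e.g. at (2, 5), both sides equal sin(7) ≈ 0.657.
C: fails at (1, 3) — LHS = 4, RHS = -8.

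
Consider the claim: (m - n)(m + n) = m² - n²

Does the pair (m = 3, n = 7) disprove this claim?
No

Substituting m = 3, n = 7:
LHS = (3 - 7)(3 + 7) = -40
RHS = 3² - 7² = -40

The sides agree, so this pair does not disprove the claim.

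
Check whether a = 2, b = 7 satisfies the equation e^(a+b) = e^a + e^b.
Substituting a = 2, b = 7:

LHS = e^(2+7) = e^9 ≈ 8103
RHS = e^2 + e^7 ≈ 1104

LHS ≠ RHS, so the equation does not hold at this point.

Answer: Fails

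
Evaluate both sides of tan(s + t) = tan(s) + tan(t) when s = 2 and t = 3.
LHS = tan(2 + 3) = tan(5) ≈ -3.381
RHS = tan(2) + tan(3) ≈ -2.328

LHS ≠ RHS (they differ by about 1.053), so the equation does not hold here.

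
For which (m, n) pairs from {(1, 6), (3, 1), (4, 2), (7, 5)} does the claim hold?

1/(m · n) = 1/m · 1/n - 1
None

Testing each pair:
(1, 6): LHS = 1/6, RHS = -5/6 → fails
(3, 1): LHS = 1/3, RHS = -2/3 → fails
(4, 2): LHS = 1/8, RHS = -7/8 → fails
(7, 5): LHS = 1/35, RHS = -34/35 → fails

No pair satisfies the claim.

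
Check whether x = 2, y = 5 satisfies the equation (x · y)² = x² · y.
Substituting x = 2, y = 5:

LHS = (2 · 5)² = 100
RHS = 2² · 5 = 20

LHS ≠ RHS, so the equation does not hold at this point.

Answer: Fails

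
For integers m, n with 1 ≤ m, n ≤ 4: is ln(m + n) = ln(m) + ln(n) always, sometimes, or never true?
It holds at (m, n) = (2, 2) (both sides equal ln(4) ≈ 1.386), but fails at (m, n) = (2, 1) (LHS = ln(3) ≈ 1.099, RHS = ln(2) ≈ 0.6931).

Answer: Sometimes true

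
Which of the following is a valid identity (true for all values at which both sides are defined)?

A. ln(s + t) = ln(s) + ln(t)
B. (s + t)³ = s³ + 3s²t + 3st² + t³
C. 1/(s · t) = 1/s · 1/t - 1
B

A: fails at (4, 5) — LHS = ln(9) ≈ 2.197, RHS = ln(4) + ln(5) ≈ 2.996.
B: holds — e.g. at (2, 4), both sides equal 216.
C: fails at (2, 5) — LHS = 1/10, RHS = -9/10.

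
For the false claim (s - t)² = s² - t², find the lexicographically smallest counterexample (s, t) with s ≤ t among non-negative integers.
(s, t) = (0, 1)

At (0, 0): both sides equal 0, so it holds there.

Substituting (0, 1) into the claim:
LHS = (0 - 1)² = 1
RHS = 0² - 1² = -1

Since LHS ≠ RHS, this pair disproves the claim, and no lexicographically smaller pair (s ≤ t, non-negative integers) does.

For instance (1, 4) is also a counterexample (LHS = 9, RHS = -15), but it's lexicographically larger.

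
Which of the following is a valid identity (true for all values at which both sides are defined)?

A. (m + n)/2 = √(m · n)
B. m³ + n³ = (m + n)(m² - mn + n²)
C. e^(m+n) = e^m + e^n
B

A: fails at (2, 4) — LHS = 3, RHS = 2·√(2) ≈ 2.828.
B: holds — e.g. at (3, 5), both sides equal 152.
C: fails at (4, 4) — LHS = e^8 ≈ 2981, RHS = 2·e^4 ≈ 109.2.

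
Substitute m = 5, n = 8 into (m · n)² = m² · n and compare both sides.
LHS = (5 · 8)² = 1600
RHS = 5² · 8 = 200

LHS ≠ RHS, so the equation does not hold here.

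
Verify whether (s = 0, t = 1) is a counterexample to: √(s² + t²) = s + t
Substituting s = 0, t = 1:
LHS = √(0² + 1²) = 1
RHS = 0 + 1 = 1

The sides agree, so this pair does not disprove the claim.

Answer: No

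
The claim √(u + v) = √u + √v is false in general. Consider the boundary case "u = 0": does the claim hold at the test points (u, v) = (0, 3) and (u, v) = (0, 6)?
Yes, holds at both test points

At (0, 3): LHS = √(3) ≈ 1.732, RHS = √(3) ≈ 1.732 → equal
At (0, 6): LHS = √(6) ≈ 2.449, RHS = √(6) ≈ 2.449 → equal

So the claim does hold at both of these boundary points, even though it is not an identity.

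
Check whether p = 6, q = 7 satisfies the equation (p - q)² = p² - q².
Substituting p = 6, q = 7:

LHS = (6 - 7)² = 1
RHS = 6² - 7² = -13

LHS ≠ RHS, so the equation does not hold at this point.

Answer: Fails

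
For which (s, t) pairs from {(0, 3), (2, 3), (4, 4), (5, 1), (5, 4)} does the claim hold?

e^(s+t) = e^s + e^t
Testing each pair:
(0, 3): LHS = e^3 ≈ 20.09, RHS = 1 + e^3 ≈ 21.09 → fails
(2, 3): LHS = e^5 ≈ 148.4, RHS = e^2 + e^3 ≈ 27.47 → fails
(4, 4): LHS = e^8 ≈ 2981, RHS = 2·e^4 ≈ 109.2 → fails
(5, 1): LHS = e^6 ≈ 403.4, RHS = e + e^5 ≈ 151.1 → fails
(5, 4): LHS = e^9 ≈ 8103, RHS = e^4 + e^5 ≈ 203 → fails

No pair satisfies the claim.

Answer: None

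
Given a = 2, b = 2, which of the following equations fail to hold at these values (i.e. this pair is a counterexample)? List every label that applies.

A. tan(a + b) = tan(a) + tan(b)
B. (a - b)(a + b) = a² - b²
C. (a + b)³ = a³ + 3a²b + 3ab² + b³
A

Evaluating each claim at the given values:
A. LHS = tan(4) ≈ 1.158, RHS = 2·tan(2) ≈ -4.37 → fails here (LHS ≠ RHS)
B. LHS = 0, RHS = 0 → holds here (LHS = RHS)
C. LHS = 64, RHS = 64 → holds here (LHS = RHS)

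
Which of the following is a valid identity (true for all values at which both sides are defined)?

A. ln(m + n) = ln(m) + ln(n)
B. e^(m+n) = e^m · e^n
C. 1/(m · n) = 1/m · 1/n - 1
B

A: fails at (2, 7) — LHS = ln(9) ≈ 2.197, RHS = ln(2) + ln(7) ≈ 2.639.
B: holds — e.g. at (2, 5), both sides equal e^7 ≈ 1097.
C: fails at (6, 7) — LHS = 1/42, RHS = -41/42.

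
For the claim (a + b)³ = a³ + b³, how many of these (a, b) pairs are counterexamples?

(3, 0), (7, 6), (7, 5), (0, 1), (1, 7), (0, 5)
3

Testing each pair:
(3, 0): LHS = 27, RHS = 27 → satisfies claim
(7, 6): LHS = 2197, RHS = 559 → counterexample
(7, 5): LHS = 1728, RHS = 468 → counterexample
(0, 1): LHS = 1, RHS = 1 → satisfies claim
(1, 7): LHS = 512, RHS = 344 → counterexample
(0, 5): LHS = 125, RHS = 125 → satisfies claim

That makes 3 counterexamples.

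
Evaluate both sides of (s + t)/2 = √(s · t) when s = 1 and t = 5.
LHS = (1 + 5)/2 = 3
RHS = √(1 · 5) = √(5) ≈ 2.236

LHS ≠ RHS (they differ by about 0.7639), so the equation does not hold here.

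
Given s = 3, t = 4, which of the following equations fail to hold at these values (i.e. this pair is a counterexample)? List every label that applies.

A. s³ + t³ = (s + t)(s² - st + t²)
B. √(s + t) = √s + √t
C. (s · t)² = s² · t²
Evaluating each claim at the given values:
A. LHS = 91, RHS = 91 → holds here (LHS = RHS)
B. LHS = √(7) ≈ 2.646, RHS = √(3) + 2 ≈ 3.732 → fails here (LHS ≠ RHS)
C. LHS = 144, RHS = 144 → holds here (LHS = RHS)

Answer: B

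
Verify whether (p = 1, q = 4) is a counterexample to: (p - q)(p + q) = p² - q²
No

Substituting p = 1, q = 4:
LHS = (1 - 4)(1 + 4) = -15
RHS = 1² - 4² = -15

The sides agree, so this pair does not disprove the claim.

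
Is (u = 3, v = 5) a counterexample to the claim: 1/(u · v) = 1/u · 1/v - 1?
Yes

Substituting u = 3, v = 5:
LHS = 1/(3 · 5) = 1/15
RHS = 1/3 · 1/5 - 1 = -14/15

Since LHS ≠ RHS, this pair disproves the claim.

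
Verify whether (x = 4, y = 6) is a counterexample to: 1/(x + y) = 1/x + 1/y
Yes

Substituting x = 4, y = 6:
LHS = 1/(4 + 6) = 1/10
RHS = 1/4 + 1/6 = 5/12

Since LHS ≠ RHS, this pair disproves the claim.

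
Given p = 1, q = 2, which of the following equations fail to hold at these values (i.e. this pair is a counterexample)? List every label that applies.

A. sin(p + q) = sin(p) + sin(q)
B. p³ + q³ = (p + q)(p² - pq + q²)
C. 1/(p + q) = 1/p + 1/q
A, C

Evaluating each claim at the given values:
A. LHS = sin(3) ≈ 0.1411, RHS = sin(1) + sin(2) ≈ 1.751 → fails here (LHS ≠ RHS)
B. LHS = 9, RHS = 9 → holds here (LHS = RHS)
C. LHS = 1/3, RHS = 3/2 → fails here (LHS ≠ RHS)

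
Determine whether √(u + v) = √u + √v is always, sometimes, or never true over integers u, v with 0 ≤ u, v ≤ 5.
It holds at (u, v) = (0, 4) (both sides equal 2), but fails at (u, v) = (1, 2) (LHS = √(3) ≈ 1.732, RHS = 1 + √(2) ≈ 2.414).

Answer: Sometimes true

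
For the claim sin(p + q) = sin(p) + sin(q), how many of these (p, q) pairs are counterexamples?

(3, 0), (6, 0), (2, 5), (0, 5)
1

Testing each pair:
(3, 0): LHS = sin(3) ≈ 0.1411, RHS = sin(3) ≈ 0.1411 → satisfies claim
(6, 0): LHS = sin(6) ≈ -0.2794, RHS = sin(6) ≈ -0.2794 → satisfies claim
(2, 5): LHS = sin(7) ≈ 0.657, RHS = sin(5) + sin(2) ≈ -0.04963 → counterexample
(0, 5): LHS = sin(5) ≈ -0.9589, RHS = sin(5) ≈ -0.9589 → satisfies claim

That makes 1 counterexample.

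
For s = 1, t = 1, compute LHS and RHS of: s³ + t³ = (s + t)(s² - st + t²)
LHS = 1³ + 1³ = 2
RHS = (1 + 1)(1² - 1·1 + 1²) = 2

LHS = RHS: the two sides agree.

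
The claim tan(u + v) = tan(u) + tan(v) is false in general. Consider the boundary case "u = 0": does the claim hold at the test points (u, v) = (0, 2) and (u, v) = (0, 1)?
Yes, holds at both test points

At (0, 2): LHS = tan(2) ≈ -2.185, RHS = tan(2) ≈ -2.185 → equal
At (0, 1): LHS = tan(1) ≈ 1.557, RHS = tan(1) ≈ 1.557 → equal

So the claim does hold at both of these boundary points, even though it is not an identity.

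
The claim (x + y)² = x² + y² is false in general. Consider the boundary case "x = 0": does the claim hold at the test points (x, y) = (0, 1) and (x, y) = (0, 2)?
At (0, 1): LHS = 1, RHS = 1 → equal
At (0, 2): LHS = 4, RHS = 4 → equal

So the claim does hold at both of these boundary points, even though it is not an identity.

Answer: Yes, holds at both test points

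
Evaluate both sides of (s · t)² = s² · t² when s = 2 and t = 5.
LHS = (2 · 5)² = 100
RHS = 2² · 5² = 100

LHS = RHS: the two sides agree.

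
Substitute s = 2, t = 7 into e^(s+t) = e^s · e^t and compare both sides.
LHS = e^(2+7) = e^9 ≈ 8103
RHS = e^2 · e^7 = e^9 ≈ 8103

LHS = RHS: the two sides agree.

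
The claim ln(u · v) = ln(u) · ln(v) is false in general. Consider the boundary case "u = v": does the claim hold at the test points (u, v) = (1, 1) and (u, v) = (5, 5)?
Only at (1, 1)

At (1, 1): LHS = 0, RHS = 0 → equal
At (5, 5): LHS = ln(25) ≈ 3.219 ≠ RHS = ln(5)² ≈ 2.59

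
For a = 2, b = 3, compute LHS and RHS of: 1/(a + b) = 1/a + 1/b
LHS = 1/(2 + 3) = 1/5
RHS = 1/2 + 1/3 = 5/6

LHS ≠ RHS, so the equation does not hold here.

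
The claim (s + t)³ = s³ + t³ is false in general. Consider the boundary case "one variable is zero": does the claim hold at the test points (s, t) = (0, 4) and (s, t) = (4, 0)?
Yes, holds at both test points

At (0, 4): LHS = 64, RHS = 64 → equal
At (4, 0): LHS = 64, RHS = 64 → equal

So the claim does hold at both of these boundary points, even though it is not an identity.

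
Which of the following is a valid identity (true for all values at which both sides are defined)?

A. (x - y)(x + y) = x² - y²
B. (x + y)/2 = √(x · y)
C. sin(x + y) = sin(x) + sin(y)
A

A: holds — e.g. at (4, 4), both sides equal 0.
B: fails at (1, 5) — LHS = 3, RHS = √(5) ≈ 2.236.
C: fails at (3, 3) — LHS = sin(6) ≈ -0.2794, RHS = 2·sin(3) ≈ 0.2822.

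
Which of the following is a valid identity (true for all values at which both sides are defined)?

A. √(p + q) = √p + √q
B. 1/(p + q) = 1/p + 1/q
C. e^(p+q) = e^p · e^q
C

A: fails at (4, 4) — LHS = 2·√(2) ≈ 2.828, RHS = 4.
B: fails at (2, 7) — LHS = 1/9, RHS = 9/14.
C: holds — e.g. at (3, 3), both sides equal e^6 ≈ 403.4.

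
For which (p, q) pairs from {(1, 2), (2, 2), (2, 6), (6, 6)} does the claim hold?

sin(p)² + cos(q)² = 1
Testing each pair:
(1, 2): LHS = cos(2)² + sin(1)² ≈ 0.8813, RHS = 1 → fails
(2, 2): LHS = cos(2)² + sin(2)² = 1, RHS = 1 → holds
(2, 6): LHS = sin(2)² + cos(6)² ≈ 1.749, RHS = 1 → fails
(6, 6): LHS = sin(6)² + cos(6)² = 1, RHS = 1 → holds

2 of 4 pairs satisfy the claim.

Answer: (2, 2), (6, 6)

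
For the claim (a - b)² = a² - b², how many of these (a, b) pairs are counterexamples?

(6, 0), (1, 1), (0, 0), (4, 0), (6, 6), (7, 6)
Testing each pair:
(6, 0): LHS = 36, RHS = 36 → satisfies claim
(1, 1): LHS = 0, RHS = 0 → satisfies claim
(0, 0): LHS = 0, RHS = 0 → satisfies claim
(4, 0): LHS = 16, RHS = 16 → satisfies claim
(6, 6): LHS = 0, RHS = 0 → satisfies claim
(7, 6): LHS = 1, RHS = 13 → counterexample

That makes 1 counterexample.

Answer: 1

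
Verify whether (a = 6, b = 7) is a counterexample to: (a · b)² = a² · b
Substituting a = 6, b = 7:
LHS = (6 · 7)² = 1764
RHS = 6² · 7 = 252

Since LHS ≠ RHS, this pair disproves the claim.

Answer: Yes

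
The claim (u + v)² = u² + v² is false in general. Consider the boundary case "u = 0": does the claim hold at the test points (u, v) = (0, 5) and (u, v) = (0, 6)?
At (0, 5): LHS = 25, RHS = 25 → equal
At (0, 6): LHS = 36, RHS = 36 → equal

So the claim does hold at both of these boundary points, even though it is not an identity.

Answer: Yes, holds at both test points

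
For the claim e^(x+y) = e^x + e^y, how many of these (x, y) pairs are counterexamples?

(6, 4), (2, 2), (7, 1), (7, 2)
Testing each pair:
(6, 4): LHS = e^10 ≈ 22026.5, RHS = e^4 + e^6 ≈ 458 → counterexample
(2, 2): LHS = e^4 ≈ 54.6, RHS = 2·e^2 ≈ 14.78 → counterexample
(7, 1): LHS = e^8 ≈ 2981, RHS = e + e^7 ≈ 1099 → counterexample
(7, 2): LHS = e^9 ≈ 8103, RHS = e^2 + e^7 ≈ 1104 → counterexample

That makes 4 counterexamples.

Answer: 4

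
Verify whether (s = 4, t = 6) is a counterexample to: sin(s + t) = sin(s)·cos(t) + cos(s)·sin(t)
Substituting s = 4, t = 6:
LHS = sin(4 + 6) = sin(10) ≈ -0.544
RHS = sin(4)·cos(6) + cos(4)·sin(6) = sin(4)·cos(6) + sin(6)·cos(4) ≈ -0.544

The sides agree, so this pair does not disprove the claim.

Answer: No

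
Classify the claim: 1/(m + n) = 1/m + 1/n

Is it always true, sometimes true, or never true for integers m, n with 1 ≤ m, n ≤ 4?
Never true

The claim fails for every pair in the range. For instance at (m, n) = (2, 2): LHS = 1/4, RHS = 1.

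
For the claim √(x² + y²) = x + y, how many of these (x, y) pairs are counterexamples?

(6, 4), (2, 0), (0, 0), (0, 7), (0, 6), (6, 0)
1

Testing each pair:
(6, 4): LHS = 2·√(13) ≈ 7.211, RHS = 10 → counterexample
(2, 0): LHS = 2, RHS = 2 → satisfies claim
(0, 0): LHS = 0, RHS = 0 → satisfies claim
(0, 7): LHS = 7, RHS = 7 → satisfies claim
(0, 6): LHS = 6, RHS = 6 → satisfies claim
(6, 0): LHS = 6, RHS = 6 → satisfies claim

That makes 1 counterexample.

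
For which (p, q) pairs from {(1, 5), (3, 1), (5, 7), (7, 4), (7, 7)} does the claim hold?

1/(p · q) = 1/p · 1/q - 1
None

Testing each pair:
(1, 5): LHS = 1/5, RHS = -4/5 → fails
(3, 1): LHS = 1/3, RHS = -2/3 → fails
(5, 7): LHS = 1/35, RHS = -34/35 → fails
(7, 4): LHS = 1/28, RHS = -27/28 → fails
(7, 7): LHS = 1/49, RHS = -48/49 → fails

No pair satisfies the claim.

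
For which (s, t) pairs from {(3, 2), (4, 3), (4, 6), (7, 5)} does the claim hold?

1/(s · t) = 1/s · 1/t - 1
None

Testing each pair:
(3, 2): LHS = 1/6, RHS = -5/6 → fails
(4, 3): LHS = 1/12, RHS = -11/12 → fails
(4, 6): LHS = 1/24, RHS = -23/24 → fails
(7, 5): LHS = 1/35, RHS = -34/35 → fails

No pair satisfies the claim.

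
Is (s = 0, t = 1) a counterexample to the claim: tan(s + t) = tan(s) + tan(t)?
Substituting s = 0, t = 1:
LHS = tan(0 + 1) = tan(1) ≈ 1.557
RHS = tan(0) + tan(1) = tan(1) ≈ 1.557

The sides agree, so this pair does not disprove the claim.

Answer: No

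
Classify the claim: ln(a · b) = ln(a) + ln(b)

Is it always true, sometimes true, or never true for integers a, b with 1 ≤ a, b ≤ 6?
Always true

The identity holds for every pair in the range. For instance at (a, b) = (2, 4): both sides equal ln(8) ≈ 2.079.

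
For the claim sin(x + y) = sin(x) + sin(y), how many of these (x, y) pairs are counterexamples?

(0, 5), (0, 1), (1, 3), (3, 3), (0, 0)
2

Testing each pair:
(0, 5): LHS = sin(5) ≈ -0.9589, RHS = sin(5) ≈ -0.9589 → satisfies claim
(0, 1): LHS = sin(1) ≈ 0.8415, RHS = sin(1) ≈ 0.8415 → satisfies claim
(1, 3): LHS = sin(4) ≈ -0.7568, RHS = sin(3) + sin(1) ≈ 0.9826 → counterexample
(3, 3): LHS = sin(6) ≈ -0.2794, RHS = 2·sin(3) ≈ 0.2822 → counterexample
(0, 0): LHS = 0, RHS = 0 → satisfies claim

That makes 2 counterexamples.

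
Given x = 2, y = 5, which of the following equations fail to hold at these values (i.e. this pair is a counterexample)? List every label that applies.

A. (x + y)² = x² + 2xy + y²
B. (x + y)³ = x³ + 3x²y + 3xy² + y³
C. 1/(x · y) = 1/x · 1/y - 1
C

Evaluating each claim at the given values:
A. LHS = 49, RHS = 49 → holds here (LHS = RHS)
B. LHS = 343, RHS = 343 → holds here (LHS = RHS)
C. LHS = 1/10, RHS = -9/10 → fails here (LHS ≠ RHS)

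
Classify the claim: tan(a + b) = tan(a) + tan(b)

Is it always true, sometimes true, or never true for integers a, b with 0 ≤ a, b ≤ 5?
It holds at (a, b) = (1, 0) (both sides equal tan(1) ≈ 1.557), but fails at (a, b) = (2, 1) (LHS = tan(3) ≈ -0.1425, RHS = tan(2) + tan(1) ≈ -0.6276).

Answer: Sometimes true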